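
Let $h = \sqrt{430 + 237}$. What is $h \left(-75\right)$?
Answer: $- 75 \sqrt{667} \approx -1937.0$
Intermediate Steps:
$h = \sqrt{667} \approx 25.826$
$h \left(-75\right) = \sqrt{667} \left(-75\right) = - 75 \sqrt{667}$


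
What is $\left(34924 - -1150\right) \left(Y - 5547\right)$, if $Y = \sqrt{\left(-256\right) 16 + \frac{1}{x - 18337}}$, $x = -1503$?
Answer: $-200102478 + \frac{18037 i \sqrt{25192038710}}{1240} \approx -2.001 \cdot 10^{8} + 2.3087 \cdot 10^{6} i$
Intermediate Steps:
$Y = \frac{i \sqrt{25192038710}}{2480}$ ($Y = \sqrt{\left(-256\right) 16 + \frac{1}{-1503 - 18337}} = \sqrt{-4096 + \frac{1}{-19840}} = \sqrt{-4096 - \frac{1}{19840}} = \sqrt{- \frac{81264641}{19840}} = \frac{i \sqrt{25192038710}}{2480} \approx 64.0 i$)
$\left(34924 - -1150\right) \left(Y - 5547\right) = \left(34924 - -1150\right) \left(\frac{i \sqrt{25192038710}}{2480} - 5547\right) = \left(34924 + 1150\right) \left(-5547 + \frac{i \sqrt{25192038710}}{2480}\right) = 36074 \left(-5547 + \frac{i \sqrt{25192038710}}{2480}\right) = -200102478 + \frac{18037 i \sqrt{25192038710}}{1240}$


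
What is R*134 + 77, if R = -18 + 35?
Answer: 2355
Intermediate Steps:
R = 17
R*134 + 77 = 17*134 + 77 = 2278 + 77 = 2355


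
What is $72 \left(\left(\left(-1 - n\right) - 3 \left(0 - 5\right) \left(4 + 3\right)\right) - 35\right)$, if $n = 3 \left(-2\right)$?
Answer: $5400$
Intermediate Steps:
$n = -6$
$72 \left(\left(\left(-1 - n\right) - 3 \left(0 - 5\right) \left(4 + 3\right)\right) - 35\right) = 72 \left(\left(\left(-1 - -6\right) - 3 \left(0 - 5\right) \left(4 + 3\right)\right) - 35\right) = 72 \left(\left(\left(-1 + 6\right) - 3 \left(\left(-5\right) 7\right)\right) - 35\right) = 72 \left(\left(5 - -105\right) - 35\right) = 72 \left(\left(5 + 105\right) - 35\right) = 72 \left(110 - 35\right) = 72 \cdot 75 = 5400$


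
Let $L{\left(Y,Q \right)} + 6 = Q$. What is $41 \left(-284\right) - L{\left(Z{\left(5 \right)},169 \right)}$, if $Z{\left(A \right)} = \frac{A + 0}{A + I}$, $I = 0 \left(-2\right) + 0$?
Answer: $-11807$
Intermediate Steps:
$I = 0$ ($I = 0 + 0 = 0$)
$Z{\left(A \right)} = 1$ ($Z{\left(A \right)} = \frac{A + 0}{A + 0} = \frac{A}{A} = 1$)
$L{\left(Y,Q \right)} = -6 + Q$
$41 \left(-284\right) - L{\left(Z{\left(5 \right)},169 \right)} = 41 \left(-284\right) - \left(-6 + 169\right) = -11644 - 163 = -11807$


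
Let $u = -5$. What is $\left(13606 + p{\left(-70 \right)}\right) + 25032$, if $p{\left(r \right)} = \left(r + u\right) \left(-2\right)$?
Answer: $38788$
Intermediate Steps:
$p{\left(r \right)} = 10 - 2 r$ ($p{\left(r \right)} = \left(r - 5\right) \left(-2\right) = \left(-5 + r\right) \left(-2\right) = 10 - 2 r$)
$\left(13606 + p{\left(-70 \right)}\right) + 25032 = \left(13606 + \left(10 - -140\right)\right) + 25032 = \left(13606 + \left(10 + 140\right)\right) + 25032 = \left(13606 + 150\right) + 25032 = 13756 + 25032 = 38788$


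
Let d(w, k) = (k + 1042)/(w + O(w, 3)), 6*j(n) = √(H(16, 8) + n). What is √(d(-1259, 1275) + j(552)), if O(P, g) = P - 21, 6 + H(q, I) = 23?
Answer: √(-211783068 + 38679126*√569)/15234 ≈ 1.7502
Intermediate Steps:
H(q, I) = 17 (H(q, I) = -6 + 23 = 17)
O(P, g) = -21 + P
j(n) = √(17 + n)/6
d(w, k) = (1042 + k)/(-21 + 2*w) (d(w, k) = (k + 1042)/(w + (-21 + w)) = (1042 + k)/(-21 + 2*w))
√(d(-1259, 1275) + j(552)) = √((1042 + 1275)/(-21 + 2*(-1259)) + √(17 + 552)/6) = √(2317/(-21 - 2518) + √569/6) = √(2317/(-2539) + √569/6) = √(-1/2539*2317 + √569/6) = √(-2317/2539 + √569/6)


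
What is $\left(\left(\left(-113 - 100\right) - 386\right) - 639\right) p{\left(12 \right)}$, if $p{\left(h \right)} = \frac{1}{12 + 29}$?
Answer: $- \frac{1238}{41} \approx -30.195$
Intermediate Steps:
$p{\left(h \right)} = \frac{1}{41}$
$\left(\left(\left(-113 - 100\right) - 386\right) - 639\right) p{\left(12 \right)} = \left(\left(\left(-113 - 100\right) - 386\right) - 639\right) \frac{1}{41} = \left(\left(-213 - 386\right) - 639\right) \frac{1}{41} = \left(-599 - 639\right) \frac{1}{41} = \left(-1238\right) \frac{1}{41} = - \frac{1238}{41}$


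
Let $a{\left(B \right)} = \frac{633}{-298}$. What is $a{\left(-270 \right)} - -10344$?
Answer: $\frac{3081879}{298} \approx 10342.0$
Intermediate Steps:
$a{\left(B \right)} = - \frac{633}{298}$ ($a{\left(B \right)} = 633 \left(- \frac{1}{298}\right) = - \frac{633}{298}$)
$a{\left(-270 \right)} - -10344 = - \frac{633}{298} - -10344 = - \frac{633}{298} + 10344 = \frac{3081879}{298}$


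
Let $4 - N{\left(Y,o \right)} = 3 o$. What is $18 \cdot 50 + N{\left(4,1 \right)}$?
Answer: $901$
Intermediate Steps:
$N{\left(Y,o \right)} = 4 - 3 o$
$18 \cdot 50 + N{\left(4,1 \right)} = 18 \cdot 50 + \left(4 - 3\right) = 900 + \left(4 - 3\right) = 900 + 1 = 901$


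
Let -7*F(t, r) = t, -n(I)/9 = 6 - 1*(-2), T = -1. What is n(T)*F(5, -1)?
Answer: 360/7 ≈ 51.429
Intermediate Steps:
n(I) = -72 (n(I) = -9*(6 - 1*(-2)) = -9*(6 + 2) = -9*8 = -72)
F(t, r) = -t/7
n(T)*F(5, -1) = -(-72)*5/7 = -72*(-5/7) = 360/7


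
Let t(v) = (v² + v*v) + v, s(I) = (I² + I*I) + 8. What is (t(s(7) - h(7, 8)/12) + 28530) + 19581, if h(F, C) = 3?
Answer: 564663/8 ≈ 70583.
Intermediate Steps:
s(I) = 8 + 2*I² (s(I) = (I² + I²) + 8 = 2*I² + 8 = 8 + 2*I²)
t(v) = v + 2*v² (t(v) = (v² + v²) + v = 2*v² + v = v + 2*v²)
(t(s(7) - h(7, 8)/12) + 28530) + 19581 = (((8 + 2*7²) - 3/12)*(1 + 2*((8 + 2*7²) - 3/12)) + 28530) + 19581 = (((8 + 2*49) - 3/12)*(1 + 2*((8 + 2*49) - 3/12)) + 28530) + 19581 = (((8 + 98) - 1*¼)*(1 + 2*((8 + 98) - 1*¼)) + 28530) + 19581 = ((106 - ¼)*(1 + 2*(106 - ¼)) + 28530) + 19581 = (423*(1 + 2*(423/4))/4 + 28530) + 19581 = (423*(1 + 423/2)/4 + 28530) + 19581 = ((423/4)*(425/2) + 28530) + 19581 = (179775/8 + 28530) + 19581 = 408015/8 + 19581 = 564663/8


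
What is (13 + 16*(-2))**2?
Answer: 361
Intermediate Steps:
(13 + 16*(-2))**2 = (13 - 32)**2 = (-19)**2 = 361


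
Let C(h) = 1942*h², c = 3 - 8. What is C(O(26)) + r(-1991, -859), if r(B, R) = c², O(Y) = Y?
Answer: 1312817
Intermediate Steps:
c = -5
r(B, R) = 25 (r(B, R) = (-5)² = 25)
C(O(26)) + r(-1991, -859) = 1942*26² + 25 = 1942*676 + 25 = 1312792 + 25 = 1312817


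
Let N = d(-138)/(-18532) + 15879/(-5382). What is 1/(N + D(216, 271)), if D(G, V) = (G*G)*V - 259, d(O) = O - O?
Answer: 1794/22682464205 ≈ 7.9092e-8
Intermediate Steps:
d(O) = 0
D(G, V) = -259 + V*G² (D(G, V) = G²*V - 259 = V*G² - 259 = -259 + V*G²)
N = -5293/1794 (N = 0/(-18532) + 15879/(-5382) = 0*(-1/18532) + 15879*(-1/5382) = 0 - 5293/1794 = -5293/1794 ≈ -2.9504)
1/(N + D(216, 271)) = 1/(-5293/1794 + (-259 + 271*216²)) = 1/(-5293/1794 + (-259 + 271*46656)) = 1/(-5293/1794 + (-259 + 12643776)) = 1/(-5293/1794 + 12643517) = 1/(22682464205/1794) = 1794/22682464205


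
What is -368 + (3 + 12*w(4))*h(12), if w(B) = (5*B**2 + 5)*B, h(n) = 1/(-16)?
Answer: -9971/16 ≈ -623.19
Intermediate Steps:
h(n) = -1/16
w(B) = B*(5 + 5*B**2) (w(B) = (5 + 5*B**2)*B = B*(5 + 5*B**2))
-368 + (3 + 12*w(4))*h(12) = -368 + (3 + 12*(5*4*(1 + 4**2)))*(-1/16) = -368 + (3 + 12*(5*4*(1 + 16)))*(-1/16) = -368 + (3 + 12*(5*4*17))*(-1/16) = -368 + (3 + 12*340)*(-1/16) = -368 + (3 + 4080)*(-1/16) = -368 + 4083*(-1/16) = -368 - 4083/16 = -9971/16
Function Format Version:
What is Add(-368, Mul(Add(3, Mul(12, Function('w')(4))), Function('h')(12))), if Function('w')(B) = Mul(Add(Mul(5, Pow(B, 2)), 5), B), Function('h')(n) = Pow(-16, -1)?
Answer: Rational(-9971, 16) ≈ -623.19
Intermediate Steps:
Function('h')(n) = Rational(-1, 16)
Function('w')(B) = Mul(B, Add(5, Mul(5, Pow(B, 2)))) (Function('w')(B) = Mul(Add(5, Mul(5, Pow(B, 2))), B) = Mul(B, Add(5, Mul(5, Pow(B, 2)))))
Add(-368, Mul(Add(3, Mul(12, Function('w')(4))), Function('h')(12))) = Add(-368, Mul(Add(3, Mul(12, Mul(5, 4, Add(1, Pow(4, 2))))), Rational(-1, 16))) = Add(-368, Mul(Add(3, Mul(12, Mul(5, 4, Add(1, 16)))), Rational(-1, 16))) = Add(-368, Mul(Add(3, Mul(12, Mul(5, 4, 17))), Rational(-1, 16))) = Add(-368, Mul(Add(3, Mul(12, 340)), Rational(-1, 16))) = Add(-368, Mul(Add(3, 4080), Rational(-1, 16))) = Add(-368, Mul(4083, Rational(-1, 16))) = Add(-368, Rational(-4083, 16)) = Rational(-9971, 16)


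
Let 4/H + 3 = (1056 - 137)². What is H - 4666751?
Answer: -1970670945527/422279 ≈ -4.6668e+6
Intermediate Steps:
H = 2/422279 (H = 4/(-3 + (1056 - 137)²) = 4/(-3 + 919²) = 4/(-3 + 844561) = 4/844558 = 4*(1/844558) = 2/422279 ≈ 4.7362e-6)
H - 4666751 = 2/422279 - 4666751 = -1970670945527/422279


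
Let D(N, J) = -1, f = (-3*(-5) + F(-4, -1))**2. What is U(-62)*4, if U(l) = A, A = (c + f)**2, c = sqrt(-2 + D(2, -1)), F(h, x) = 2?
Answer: 334072 + 2312*I*sqrt(3) ≈ 3.3407e+5 + 4004.5*I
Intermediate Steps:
f = 289 (f = (-3*(-5) + 2)**2 = (15 + 2)**2 = 17**2 = 289)
c = I*sqrt(3) (c = sqrt(-2 - 1) = sqrt(-3) = I*sqrt(3) ≈ 1.732*I)
A = (289 + I*sqrt(3))**2 (A = (I*sqrt(3) + 289)**2 = (289 + I*sqrt(3))**2 ≈ 83518.0 + 1001.0*I)
U(l) = (289 + I*sqrt(3))**2
U(-62)*4 = (289 + I*sqrt(3))**2*4 = 4*(289 + I*sqrt(3))**2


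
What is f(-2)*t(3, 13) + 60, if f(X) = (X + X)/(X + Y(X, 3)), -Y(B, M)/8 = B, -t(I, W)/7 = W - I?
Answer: 80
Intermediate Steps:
t(I, W) = -7*W + 7*I (t(I, W) = -7*(W - I) = -7*W + 7*I)
Y(B, M) = -8*B
f(X) = -2/7 (f(X) = (X + X)/(X - 8*X) = (2*X)/((-7*X)) = (2*X)*(-1/(7*X)) = -2/7)
f(-2)*t(3, 13) + 60 = -2*(-7*13 + 7*3)/7 + 60 = -2*(-91 + 21)/7 + 60 = -2/7*(-70) + 60 = 20 + 60 = 80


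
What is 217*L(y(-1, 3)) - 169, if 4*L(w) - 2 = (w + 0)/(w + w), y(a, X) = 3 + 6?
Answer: -267/8 ≈ -33.375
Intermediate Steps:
y(a, X) = 9
L(w) = 5/8 (L(w) = ½ + ((w + 0)/(w + w))/4 = ½ + (w/((2*w)))/4 = ½ + (w*(1/(2*w)))/4 = ½ + (¼)*(½) = ½ + ⅛ = 5/8)
217*L(y(-1, 3)) - 169 = 217*(5/8) - 169 = 1085/8 - 169 = -267/8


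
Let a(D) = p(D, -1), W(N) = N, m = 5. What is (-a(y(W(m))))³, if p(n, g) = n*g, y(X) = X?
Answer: 125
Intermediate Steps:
p(n, g) = g*n
a(D) = -D
(-a(y(W(m))))³ = (-(-1)*5)³ = (-1*(-5))³ = 5³ = 125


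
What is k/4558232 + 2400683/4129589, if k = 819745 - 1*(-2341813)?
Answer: 11999402606059/9411812363324 ≈ 1.2749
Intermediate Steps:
k = 3161558 (k = 819745 + 2341813 = 3161558)
k/4558232 + 2400683/4129589 = 3161558/4558232 + 2400683/4129589 = 3161558*(1/4558232) + 2400683*(1/4129589) = 1580779/2279116 + 2400683/4129589 = 11999402606059/9411812363324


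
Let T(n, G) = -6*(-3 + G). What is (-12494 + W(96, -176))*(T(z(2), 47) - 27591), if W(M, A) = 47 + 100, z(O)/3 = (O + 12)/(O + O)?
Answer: 343925685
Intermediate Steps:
z(O) = 3*(12 + O)/(2*O) (z(O) = 3*((O + 12)/(O + O)) = 3*((12 + O)/((2*O))) = 3*((12 + O)*(1/(2*O))) = 3*((12 + O)/(2*O)) = 3*(12 + O)/(2*O))
T(n, G) = 18 - 6*G
W(M, A) = 147
(-12494 + W(96, -176))*(T(z(2), 47) - 27591) = (-12494 + 147)*((18 - 6*47) - 27591) = -12347*((18 - 282) - 27591) = -12347*(-264 - 27591) = -12347*(-27855) = 343925685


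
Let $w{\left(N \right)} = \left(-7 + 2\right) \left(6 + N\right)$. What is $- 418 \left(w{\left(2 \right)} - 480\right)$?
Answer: $217360$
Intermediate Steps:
$w{\left(N \right)} = -30 - 5 N$ ($w{\left(N \right)} = - 5 \left(6 + N\right) = -30 - 5 N$)
$- 418 \left(w{\left(2 \right)} - 480\right) = - 418 \left(\left(-30 - 10\right) - 480\right) = - 418 \left(-40 - 480\right) = \left(-418\right) \left(-520\right) = 217360$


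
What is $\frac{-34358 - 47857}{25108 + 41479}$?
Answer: $- \frac{82215}{66587} \approx -1.2347$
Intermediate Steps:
$\frac{-34358 - 47857}{25108 + 41479} = - \frac{82215}{66587}$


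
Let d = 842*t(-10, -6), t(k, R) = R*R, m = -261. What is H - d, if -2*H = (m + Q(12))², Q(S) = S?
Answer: -122625/2 ≈ -61313.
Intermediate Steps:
t(k, R) = R²
d = 30312 (d = 842*(-6)² = 842*36 = 30312)
H = -62001/2 (H = -(-261 + 12)²/2 = -½*(-249)² = -½*62001 = -62001/2 ≈ -31001.)
H - d = -62001/2 - 1*30312 = -62001/2 - 30312 = -122625/2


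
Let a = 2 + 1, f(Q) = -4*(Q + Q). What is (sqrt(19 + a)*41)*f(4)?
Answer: -1312*sqrt(22) ≈ -6153.8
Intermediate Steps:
f(Q) = -8*Q
a = 3
(sqrt(19 + a)*41)*f(4) = (sqrt(19 + 3)*41)*(-8*4) = (sqrt(22)*41)*(-32) = (41*sqrt(22))*(-32) = -1312*sqrt(22)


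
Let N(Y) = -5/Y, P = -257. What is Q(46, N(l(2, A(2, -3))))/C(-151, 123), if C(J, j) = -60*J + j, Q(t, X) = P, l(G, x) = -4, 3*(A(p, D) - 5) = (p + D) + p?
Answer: -257/9183 ≈ -0.027986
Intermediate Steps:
A(p, D) = 5 + D/3 + 2*p/3 (A(p, D) = 5 + ((p + D) + p)/3 = 5 + ((D + p) + p)/3 = 5 + (D + 2*p)/3 = 5 + (D/3 + 2*p/3) = 5 + D/3 + 2*p/3)
Q(t, X) = -257
C(J, j) = j - 60*J
Q(46, N(l(2, A(2, -3))))/C(-151, 123) = -257/(123 - 60*(-151)) = -257/(123 + 9060) = -257/9183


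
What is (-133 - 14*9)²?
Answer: 67081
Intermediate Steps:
(-133 - 14*9)² = (-133 - 126)² = (-259)² = 67081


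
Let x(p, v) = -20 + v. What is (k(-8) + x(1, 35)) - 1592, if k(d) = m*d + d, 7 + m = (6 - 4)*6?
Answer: -1625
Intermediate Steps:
m = 5 (m = -7 + (6 - 4)*6 = -7 + 2*6 = -7 + 12 = 5)
k(d) = 6*d (k(d) = 5*d + d = 6*d)
(k(-8) + x(1, 35)) - 1592 = (6*(-8) + (-20 + 35)) - 1592 = (-48 + 15) - 1592 = -33 - 1592 = -1625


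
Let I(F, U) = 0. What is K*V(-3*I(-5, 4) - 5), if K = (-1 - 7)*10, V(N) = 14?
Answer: -1120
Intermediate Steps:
K = -80 (K = -8*10 = -80)
K*V(-3*I(-5, 4) - 5) = -80*14 = -1120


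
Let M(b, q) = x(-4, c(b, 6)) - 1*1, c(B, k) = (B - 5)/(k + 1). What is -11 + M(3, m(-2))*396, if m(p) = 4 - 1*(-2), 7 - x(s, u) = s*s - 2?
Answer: -3179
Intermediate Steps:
c(B, k) = (-5 + B)/(1 + k)
x(s, u) = 9 - s² (x(s, u) = 7 - (s*s - 2) = 7 - (s² - 2) = 7 - (-2 + s²) = 7 + (2 - s²) = 9 - s²)
m(p) = 6 (m(p) = 4 + 2 = 6)
M(b, q) = -8 (M(b, q) = (9 - 1*(-4)²) - 1*1 = (9 - 1*16) - 1 = (9 - 16) - 1 = -7 - 1 = -8)
-11 + M(3, m(-2))*396 = -11 - 8*396 = -11 - 3168 = -3179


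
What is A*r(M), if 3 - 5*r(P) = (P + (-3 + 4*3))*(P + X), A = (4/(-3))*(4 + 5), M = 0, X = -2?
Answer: -252/5 ≈ -50.400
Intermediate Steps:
A = -12 (A = (4*(-⅓))*9 = -4/3*9 = -12)
r(P) = ⅗ - (-2 + P)*(9 + P)/5 (r(P) = ⅗ - (P + (-3 + 4*3))*(P - 2)/5 = ⅗ - (P + (-3 + 12))*(-2 + P)/5 = ⅗ - (P + 9)*(-2 + P)/5 = ⅗ - (9 + P)*(-2 + P)/5 = ⅗ - (-2 + P)*(9 + P)/5)
A*r(M) = -12*(21/5 - 7/5*0 - ⅕*0²) = -12*(21/5 + 0 - ⅕*0) = -12*(21/5 + 0 + 0) = -12*21/5 = -252/5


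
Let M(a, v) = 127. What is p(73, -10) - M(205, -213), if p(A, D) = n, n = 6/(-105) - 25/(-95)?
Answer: -84318/665 ≈ -126.79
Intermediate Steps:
n = 137/665 (n = 6*(-1/105) - 25*(-1/95) = -2/35 + 5/19 = 137/665 ≈ 0.20602)
p(A, D) = 137/665
p(73, -10) - M(205, -213) = 137/665 - 1*127 = 137/665 - 127 = -84318/665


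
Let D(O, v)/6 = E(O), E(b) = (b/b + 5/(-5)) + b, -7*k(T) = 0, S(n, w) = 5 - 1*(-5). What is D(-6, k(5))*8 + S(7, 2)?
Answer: -278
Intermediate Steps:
S(n, w) = 10 (S(n, w) = 5 + 5 = 10)
k(T) = 0 (k(T) = -⅐*0 = 0)
E(b) = b (E(b) = (1 + 5*(-⅕)) + b = (1 - 1) + b = 0 + b = b)
D(O, v) = 6*O
D(-6, k(5))*8 + S(7, 2) = (6*(-6))*8 + 10 = -36*8 + 10 = -288 + 10 = -278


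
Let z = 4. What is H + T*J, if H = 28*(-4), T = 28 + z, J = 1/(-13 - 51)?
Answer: -225/2 ≈ -112.50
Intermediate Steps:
J = -1/64 (J = 1/(-64) = -1/64 ≈ -0.015625)
T = 32 (T = 28 + 4 = 32)
H = -112
H + T*J = -112 + 32*(-1/64) = -112 - ½ = -225/2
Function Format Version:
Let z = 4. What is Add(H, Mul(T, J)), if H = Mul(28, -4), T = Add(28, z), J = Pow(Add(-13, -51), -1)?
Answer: Rational(-225, 2) ≈ -112.50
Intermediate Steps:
J = Rational(-1, 64) (J = Pow(-64, -1) = Rational(-1, 64) ≈ -0.015625)
T = 32 (T = Add(28, 4) = 32)
H = -112
Add(H, Mul(T, J)) = Add(-112, Mul(32, Rational(-1, 64))) = Add(-112, Rational(-1, 2)) = Rational(-225, 2)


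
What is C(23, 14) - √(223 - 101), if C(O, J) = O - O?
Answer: -√122 ≈ -11.045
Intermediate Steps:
C(O, J) = 0
C(23, 14) - √(223 - 101) = 0 - √(223 - 101) = 0 - √122 = -√122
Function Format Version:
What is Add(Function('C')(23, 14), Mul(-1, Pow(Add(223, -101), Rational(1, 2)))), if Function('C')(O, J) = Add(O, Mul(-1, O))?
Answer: Mul(-1, Pow(122, Rational(1, 2))) ≈ -11.045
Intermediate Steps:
Function('C')(O, J) = 0
Add(Function('C')(23, 14), Mul(-1, Pow(Add(223, -101), Rational(1, 2)))) = Add(0, Mul(-1, Pow(Add(223, -101), Rational(1, 2)))) = Add(0, Mul(-1, Pow(122, Rational(1, 2)))) = Mul(-1, Pow(122, Rational(1, 2)))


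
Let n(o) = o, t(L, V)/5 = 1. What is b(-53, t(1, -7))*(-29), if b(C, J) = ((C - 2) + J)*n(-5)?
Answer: -7250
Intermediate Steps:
t(L, V) = 5 (t(L, V) = 5*1 = 5)
b(C, J) = 10 - 5*C - 5*J (b(C, J) = ((C - 2) + J)*(-5) = ((-2 + C) + J)*(-5) = (-2 + C + J)*(-5) = 10 - 5*C - 5*J)
b(-53, t(1, -7))*(-29) = (10 - 5*(-53) - 5*5)*(-29) = (10 + 265 - 25)*(-29) = 250*(-29) = -7250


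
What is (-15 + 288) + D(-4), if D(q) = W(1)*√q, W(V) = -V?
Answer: 273 - 2*I ≈ 273.0 - 2.0*I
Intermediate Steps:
W(V) = -V
D(q) = -√q (D(q) = (-1*1)*√q = -√q)
(-15 + 288) + D(-4) = (-15 + 288) - √(-4) = 273 - 2*I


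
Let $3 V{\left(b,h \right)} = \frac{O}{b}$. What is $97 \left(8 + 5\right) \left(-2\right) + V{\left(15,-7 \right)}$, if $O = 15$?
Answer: $- \frac{7565}{3} \approx -2521.7$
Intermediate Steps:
$V{\left(b,h \right)} = \frac{5}{b}$ ($V{\left(b,h \right)} = \frac{15 \frac{1}{b}}{3} = \frac{5}{b}$)
$97 \left(8 + 5\right) \left(-2\right) + V{\left(15,-7 \right)} = 97 \left(8 + 5\right) \left(-2\right) + \frac{5}{15} = 97 \cdot 13 \left(-2\right) + 5 \cdot \frac{1}{15} = 97 \left(-26\right) + \frac{1}{3} = -2522 + \frac{1}{3} = - \frac{7565}{3}$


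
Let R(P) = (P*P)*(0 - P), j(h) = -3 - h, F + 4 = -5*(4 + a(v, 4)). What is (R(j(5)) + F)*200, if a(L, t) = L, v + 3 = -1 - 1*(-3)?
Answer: 98600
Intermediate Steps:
v = -1 (v = -3 + (-1 - 1*(-3)) = -3 + (-1 + 3) = -3 + 2 = -1)
F = -19 (F = -4 - 5*(4 - 1) = -4 - 5*3 = -4 - 15 = -19)
R(P) = -P³ (R(P) = P²*(-P) = -P³)
(R(j(5)) + F)*200 = (-(-3 - 1*5)³ - 19)*200 = (-(-3 - 5)³ - 19)*200 = (-1*(-8)³ - 19)*200 = (-1*(-512) - 19)*200 = (512 - 19)*200 = 493*200 = 98600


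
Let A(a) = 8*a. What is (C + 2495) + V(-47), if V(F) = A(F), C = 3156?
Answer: 5275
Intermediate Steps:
V(F) = 8*F
(C + 2495) + V(-47) = (3156 + 2495) + 8*(-47) = 5651 - 376 = 5275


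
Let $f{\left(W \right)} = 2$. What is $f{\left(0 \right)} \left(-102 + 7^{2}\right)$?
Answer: $-106$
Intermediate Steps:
$f{\left(0 \right)} \left(-102 + 7^{2}\right) = 2 \left(-102 + 7^{2}\right) = 2 \left(-102 + 49\right) = 2 \left(-53\right) = -106$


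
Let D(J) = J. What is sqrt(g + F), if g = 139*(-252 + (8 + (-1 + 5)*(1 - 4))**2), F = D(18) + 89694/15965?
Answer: 2*I*sqrt(2088775969535)/15965 ≈ 181.05*I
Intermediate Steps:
F = 377064/15965 (F = 18 + 89694/15965 = 377064/15965 ≈ 23.618)
g = -32804 (g = 139*(-252 + (8 + 4*(-3))**2) = 139*(-252 + (8 - 12)**2) = 139*(-252 + (-4)**2) = 139*(-252 + 16) = 139*(-236) = -32804)
sqrt(g + F) = sqrt(-32804 + 377064/15965) = sqrt(-523338796/15965) = 2*I*sqrt(2088775969535)/15965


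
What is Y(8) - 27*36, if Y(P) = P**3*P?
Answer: 3124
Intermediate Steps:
Y(P) = P**4
Y(8) - 27*36 = 8**4 - 27*36 = 4096 - 972 = 3124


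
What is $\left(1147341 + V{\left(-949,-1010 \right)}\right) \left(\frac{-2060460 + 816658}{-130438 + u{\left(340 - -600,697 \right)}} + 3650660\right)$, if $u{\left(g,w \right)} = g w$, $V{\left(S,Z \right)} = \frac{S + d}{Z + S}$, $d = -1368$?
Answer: $\frac{2152852783472214471224}{513984789} \approx 4.1886 \cdot 10^{12}$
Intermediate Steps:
$V{\left(S,Z \right)} = \frac{-1368 + S}{S + Z}$ ($V{\left(S,Z \right)} = \frac{S - 1368}{Z + S} = \frac{-1368 + S}{S + Z}$)
$\left(1147341 + V{\left(-949,-1010 \right)}\right) \left(\frac{-2060460 + 816658}{-130438 + u{\left(340 - -600,697 \right)}} + 3650660\right) = \left(1147341 + \frac{-1368 - 949}{-949 - 1010}\right) \left(\frac{-2060460 + 816658}{-130438 + \left(340 - -600\right) 697} + 3650660\right) = \left(1147341 + \frac{1}{-1959} \left(-2317\right)\right) \left(- \frac{1243802}{-130438 + \left(340 + 600\right) 697} + 3650660\right) = \left(1147341 - - \frac{2317}{1959}\right) \left(- \frac{1243802}{-130438 + 940 \cdot 697} + 3650660\right) = \left(1147341 + \frac{2317}{1959}\right) \left(- \frac{1243802}{-130438 + 655180} + 3650660\right) = \frac{2247643336 \left(- \frac{1243802}{524742} + 3650660\right)}{1959} = \frac{2247643336 \left(\left(-1243802\right) \frac{1}{524742} + 3650660\right)}{1959} = \frac{2247643336 \left(- \frac{621901}{262371} + 3650660\right)}{1959} = \frac{2247643336}{1959} \cdot \frac{957826692959}{262371} = \frac{2152852783472214471224}{513984789}$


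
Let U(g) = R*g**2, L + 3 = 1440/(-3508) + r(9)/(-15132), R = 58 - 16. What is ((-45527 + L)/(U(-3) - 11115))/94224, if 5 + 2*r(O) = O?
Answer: 302111667097/6712903751819616 ≈ 4.5005e-5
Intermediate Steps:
R = 42
r(O) = -5/2 + O/2
L = -22630783/6635382 (L = -3 + (1440/(-3508) + (-5/2 + (1/2)*9)/(-15132)) = -3 + (1440*(-1/3508) + (-5/2 + 9/2)*(-1/15132)) = -3 + (-360/877 + 2*(-1/15132)) = -3 + (-360/877 - 1/7566) = -3 - 2724637/6635382 = -22630783/6635382 ≈ -3.4106)
U(g) = 42*g**2
((-45527 + L)/(U(-3) - 11115))/94224 = ((-45527 - 22630783/6635382)/(42*(-3)**2 - 11115))/94224 = -302111667097/(6635382*(42*9 - 11115))*(1/94224) = -302111667097/(6635382*(378 - 11115))*(1/94224) = -302111667097/6635382/(-10737)*(1/94224) = -302111667097/6635382*(-1/10737)*(1/94224) = (302111667097/71244096534)*(1/94224) = 302111667097/6712903751819616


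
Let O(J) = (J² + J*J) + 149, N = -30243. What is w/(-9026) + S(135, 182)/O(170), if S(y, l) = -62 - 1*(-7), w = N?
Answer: 1752055177/523047674 ≈ 3.3497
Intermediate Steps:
w = -30243
S(y, l) = -55 (S(y, l) = -62 + 7 = -55)
O(J) = 149 + 2*J² (O(J) = (J² + J²) + 149 = 2*J² + 149 = 149 + 2*J²)
w/(-9026) + S(135, 182)/O(170) = -30243/(-9026) - 55/(149 + 2*170²) = -30243*(-1/9026) - 55/(149 + 2*28900) = 30243/9026 - 55/(149 + 57800) = 30243/9026 - 55/57949 = 1752055177/523047674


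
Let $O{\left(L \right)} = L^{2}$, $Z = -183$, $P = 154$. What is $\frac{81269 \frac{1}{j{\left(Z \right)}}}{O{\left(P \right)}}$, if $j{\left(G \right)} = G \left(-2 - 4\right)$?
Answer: $\frac{81269}{26040168} \approx 0.0031209$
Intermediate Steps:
$j{\left(G \right)} = - 6 G$ ($j{\left(G \right)} = G \left(-6\right) = - 6 G$)
$\frac{81269 \frac{1}{j{\left(Z \right)}}}{O{\left(P \right)}} = \frac{81269 \frac{1}{\left(-6\right) \left(-183\right)}}{154^{2}} = \frac{81269 \cdot \frac{1}{1098}}{23716} = 81269 \cdot \frac{1}{1098} \cdot \frac{1}{23716} = \frac{81269}{1098} \cdot \frac{1}{23716} = \frac{81269}{26040168}$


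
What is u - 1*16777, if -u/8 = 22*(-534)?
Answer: 77207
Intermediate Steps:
u = 93984 (u = -176*(-534) = -8*(-11748) = 93984)
u - 1*16777 = 93984 - 1*16777 = 93984 - 16777 = 77207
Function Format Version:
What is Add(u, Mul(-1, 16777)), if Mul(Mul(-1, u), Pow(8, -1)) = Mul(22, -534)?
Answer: 77207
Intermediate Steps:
u = 93984 (u = Mul(-8, Mul(22, -534)) = Mul(-8, -11748) = 93984)
Add(u, Mul(-1, 16777)) = Add(93984, Mul(-1, 16777)) = Add(93984, -16777) = 77207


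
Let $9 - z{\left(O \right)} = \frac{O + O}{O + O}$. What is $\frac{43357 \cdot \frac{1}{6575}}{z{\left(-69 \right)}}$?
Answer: $\frac{43357}{52600} \approx 0.82428$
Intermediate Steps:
$z{\left(O \right)} = 8$ ($z{\left(O \right)} = 9 - \frac{O + O}{O + O} = 9 - \frac{2 O}{2 O} = 9 - 2 O \frac{1}{2 O} = 9 - 1 = 8$)
$\frac{43357 \cdot \frac{1}{6575}}{z{\left(-69 \right)}} = \frac{43357 \cdot \frac{1}{6575}}{8} = 43357 \cdot \frac{1}{6575} \cdot \frac{1}{8} = \frac{43357}{6575} \cdot \frac{1}{8} = \frac{43357}{52600}$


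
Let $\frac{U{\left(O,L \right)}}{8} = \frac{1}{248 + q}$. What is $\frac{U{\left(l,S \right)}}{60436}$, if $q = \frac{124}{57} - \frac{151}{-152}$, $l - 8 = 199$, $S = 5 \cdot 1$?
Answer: $\frac{912}{1730479097} \approx 5.2702 \cdot 10^{-7}$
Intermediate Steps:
$S = 5$
$l = 207$ ($l = 8 + 199 = 207$)
$q = \frac{1445}{456}$ ($q = 124 \cdot \frac{1}{57} - - \frac{151}{152} = \frac{124}{57} + \frac{151}{152} = \frac{1445}{456} \approx 3.1689$)
$U{\left(O,L \right)} = \frac{3648}{114533}$ ($U{\left(O,L \right)} = \frac{8}{248 + \frac{1445}{456}} = \frac{8}{\frac{114533}{456}} = 8 \cdot \frac{456}{114533} = \frac{3648}{114533}$)
$\frac{U{\left(l,S \right)}}{60436} = \frac{3648}{114533 \cdot 60436} = \frac{3648}{114533} \cdot \frac{1}{60436} = \frac{912}{1730479097}$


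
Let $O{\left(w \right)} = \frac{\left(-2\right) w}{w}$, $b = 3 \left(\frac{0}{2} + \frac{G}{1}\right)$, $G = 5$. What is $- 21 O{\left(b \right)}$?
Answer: $42$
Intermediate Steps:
$b = 15$ ($b = 3 \left(\frac{0}{2} + \frac{5}{1}\right) = 3 \left(0 \cdot \frac{1}{2} + 5 \cdot 1\right) = 3 \left(0 + 5\right) = 3 \cdot 5 = 15$)
$O{\left(w \right)} = -2$
$- 21 O{\left(b \right)} = \left(-21\right) \left(-2\right) = 42$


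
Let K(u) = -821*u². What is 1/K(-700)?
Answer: -1/402290000 ≈ -2.4858e-9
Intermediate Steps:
1/K(-700) = 1/(-821*(-700)²) = 1/(-821*490000) = 1/(-402290000) = -1/402290000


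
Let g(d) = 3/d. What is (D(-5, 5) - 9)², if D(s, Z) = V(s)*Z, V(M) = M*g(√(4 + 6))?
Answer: 1287/2 + 135*√10 ≈ 1070.4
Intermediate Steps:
V(M) = 3*M*√10/10 (V(M) = M*(3/(√(4 + 6))) = M*(3/(√10)) = M*(3*(√10/10)) = M*(3*√10/10) = 3*M*√10/10)
D(s, Z) = 3*Z*s*√10/10 (D(s, Z) = (3*s*√10/10)*Z = 3*Z*s*√10/10)
(D(-5, 5) - 9)² = ((3/10)*5*(-5)*√10 - 9)² = (-15*√10/2 - 9)² = (-9 - 15*√10/2)²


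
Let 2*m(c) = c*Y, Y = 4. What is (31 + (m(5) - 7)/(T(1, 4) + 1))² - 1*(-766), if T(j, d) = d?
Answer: 44114/25 ≈ 1764.6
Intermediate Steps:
m(c) = 2*c (m(c) = (c*4)/2 = (4*c)/2 = 2*c)
(31 + (m(5) - 7)/(T(1, 4) + 1))² - 1*(-766) = (31 + (2*5 - 7)/(4 + 1))² - 1*(-766) = (31 + (10 - 7)/5)² + 766 = (31 + 3*(⅕))² + 766 = (31 + ⅗)² + 766 = (158/5)² + 766 = 24964/25 + 766 = 44114/25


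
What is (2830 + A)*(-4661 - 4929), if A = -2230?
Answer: -5754000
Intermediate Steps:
(2830 + A)*(-4661 - 4929) = (2830 - 2230)*(-4661 - 4929) = 600*(-9590) = -5754000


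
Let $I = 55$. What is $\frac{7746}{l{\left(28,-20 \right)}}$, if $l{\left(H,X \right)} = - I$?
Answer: $- \frac{7746}{55} \approx -140.84$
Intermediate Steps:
$l{\left(H,X \right)} = -55$ ($l{\left(H,X \right)} = \left(-1\right) 55 = -55$)
$\frac{7746}{l{\left(28,-20 \right)}} = \frac{7746}{-55} = 7746 \left(- \frac{1}{55}\right) = - \frac{7746}{55}$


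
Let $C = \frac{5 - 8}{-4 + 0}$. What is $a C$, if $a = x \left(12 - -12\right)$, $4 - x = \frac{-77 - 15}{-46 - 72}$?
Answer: $\frac{3420}{59} \approx 57.966$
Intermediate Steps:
$C = \frac{3}{4}$ ($C = - \frac{3}{-4} = \left(-3\right) \left(- \frac{1}{4}\right) = \frac{3}{4} \approx 0.75$)
$x = \frac{190}{59}$ ($x = 4 - \frac{-77 - 15}{-46 - 72} = 4 - - \frac{92}{-118} = 4 - \left(-92\right) \left(- \frac{1}{118}\right) = 4 - \frac{46}{59} = \frac{190}{59} \approx 3.2203$)
$a = \frac{4560}{59}$ ($a = \frac{190 \left(12 - -12\right)}{59} = \frac{190 \left(12 + 12\right)}{59} = \frac{190}{59} \cdot 24 = \frac{4560}{59} \approx 77.288$)
$a C = \frac{4560}{59} \cdot \frac{3}{4} = \frac{3420}{59}$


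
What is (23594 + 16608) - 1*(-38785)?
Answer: 78987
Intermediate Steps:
(23594 + 16608) - 1*(-38785) = 40202 + 38785 = 78987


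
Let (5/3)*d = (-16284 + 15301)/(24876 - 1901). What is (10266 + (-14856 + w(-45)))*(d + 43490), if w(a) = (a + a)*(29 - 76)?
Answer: -359705577672/22975 ≈ -1.5656e+7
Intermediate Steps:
w(a) = -94*a (w(a) = (2*a)*(-47) = -94*a)
d = -2949/114875 (d = 3*((-16284 + 15301)/(24876 - 1901))/5 = 3*(-983/22975)/5 = 3*(-983*1/22975)/5 = (⅗)*(-983/22975) = -2949/114875 ≈ -0.025671)
(10266 + (-14856 + w(-45)))*(d + 43490) = (10266 + (-14856 - 94*(-45)))*(-2949/114875 + 43490) = (10266 + (-14856 + 4230))*(4995910801/114875) = (10266 - 10626)*(4995910801/114875) = -360*4995910801/114875 = -359705577672/22975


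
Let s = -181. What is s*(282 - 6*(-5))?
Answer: -56472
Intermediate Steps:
s*(282 - 6*(-5)) = -181*(282 - 6*(-5)) = -181*(282 + 30) = -181*312 = -56472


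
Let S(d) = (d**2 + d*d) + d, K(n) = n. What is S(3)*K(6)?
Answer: 126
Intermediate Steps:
S(d) = d + 2*d**2 (S(d) = (d**2 + d**2) + d = 2*d**2 + d = d + 2*d**2)
S(3)*K(6) = (3*(1 + 2*3))*6 = (3*(1 + 6))*6 = (3*7)*6 = 21*6 = 126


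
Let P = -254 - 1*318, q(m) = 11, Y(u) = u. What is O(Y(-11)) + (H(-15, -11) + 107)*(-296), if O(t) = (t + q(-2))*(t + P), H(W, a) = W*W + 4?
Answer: -99456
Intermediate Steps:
H(W, a) = 4 + W² (H(W, a) = W² + 4 = 4 + W²)
P = -572 (P = -254 - 318 = -572)
O(t) = (-572 + t)*(11 + t) (O(t) = (t + 11)*(t - 572) = (11 + t)*(-572 + t) = (-572 + t)*(11 + t))
O(Y(-11)) + (H(-15, -11) + 107)*(-296) = (-6292 + (-11)² - 561*(-11)) + ((4 + (-15)²) + 107)*(-296) = (-6292 + 121 + 6171) + ((4 + 225) + 107)*(-296) = 0 + (229 + 107)*(-296) = 0 + 336*(-296) = 0 - 99456 = -99456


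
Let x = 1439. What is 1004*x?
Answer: 1444756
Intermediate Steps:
1004*x = 1004*1439 = 1444756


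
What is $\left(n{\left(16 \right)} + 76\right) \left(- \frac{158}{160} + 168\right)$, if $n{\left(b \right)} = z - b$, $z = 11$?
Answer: $\frac{948631}{80} \approx 11858.0$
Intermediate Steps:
$n{\left(b \right)} = 11 - b$
$\left(n{\left(16 \right)} + 76\right) \left(- \frac{158}{160} + 168\right) = \left(\left(11 - 16\right) + 76\right) \left(- \frac{158}{160} + 168\right) = \left(\left(11 - 16\right) + 76\right) \left(\left(-158\right) \frac{1}{160} + 168\right) = \left(-5 + 76\right) \left(- \frac{79}{80} + 168\right) = 71 \cdot \frac{13361}{80} = \frac{948631}{80}$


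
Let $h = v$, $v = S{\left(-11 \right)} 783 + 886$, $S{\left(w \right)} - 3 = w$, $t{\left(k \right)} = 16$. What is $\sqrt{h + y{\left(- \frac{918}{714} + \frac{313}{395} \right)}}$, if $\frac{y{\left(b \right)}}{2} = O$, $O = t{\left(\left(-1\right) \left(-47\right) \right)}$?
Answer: $9 i \sqrt{66} \approx 73.116 i$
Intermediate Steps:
$S{\left(w \right)} = 3 + w$
$O = 16$
$v = -5378$ ($v = \left(3 - 11\right) 783 + 886 = \left(-8\right) 783 + 886 = -6264 + 886 = -5378$)
$y{\left(b \right)} = 32$ ($y{\left(b \right)} = 2 \cdot 16 = 32$)
$h = -5378$
$\sqrt{h + y{\left(- \frac{918}{714} + \frac{313}{395} \right)}} = \sqrt{-5378 + 32} = \sqrt{-5346} = 9 i \sqrt{66}$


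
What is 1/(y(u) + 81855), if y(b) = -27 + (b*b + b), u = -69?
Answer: 1/86520 ≈ 1.1558e-5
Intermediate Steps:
y(b) = -27 + b + b² (y(b) = -27 + (b² + b) = -27 + (b + b²) = -27 + b + b²)
1/(y(u) + 81855) = 1/((-27 - 69 + (-69)²) + 81855) = 1/((-27 - 69 + 4761) + 81855) = 1/(4665 + 81855) = 1/86520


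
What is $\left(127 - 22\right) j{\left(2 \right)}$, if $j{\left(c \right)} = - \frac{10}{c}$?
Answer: $-525$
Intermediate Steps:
$\left(127 - 22\right) j{\left(2 \right)} = \left(127 - 22\right) \left(- \frac{10}{2}\right) = 105 \left(\left(-10\right) \frac{1}{2}\right) = 105 \left(-5\right) = -525$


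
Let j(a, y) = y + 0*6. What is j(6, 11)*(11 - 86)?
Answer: -825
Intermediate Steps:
j(a, y) = y (j(a, y) = y + 0 = y)
j(6, 11)*(11 - 86) = 11*(11 - 86) = 11*(-75) = -825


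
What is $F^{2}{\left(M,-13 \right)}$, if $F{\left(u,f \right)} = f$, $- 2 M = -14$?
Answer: $169$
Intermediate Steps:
$M = 7$ ($M = \left(- \frac{1}{2}\right) \left(-14\right) = 7$)
$F^{2}{\left(M,-13 \right)} = \left(-13\right)^{2} = 169$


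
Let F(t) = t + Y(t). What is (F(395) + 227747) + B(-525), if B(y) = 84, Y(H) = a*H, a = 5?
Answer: 230201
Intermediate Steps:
Y(H) = 5*H
F(t) = 6*t (F(t) = t + 5*t = 6*t)
(F(395) + 227747) + B(-525) = (6*395 + 227747) + 84 = (2370 + 227747) + 84 = 230117 + 84 = 230201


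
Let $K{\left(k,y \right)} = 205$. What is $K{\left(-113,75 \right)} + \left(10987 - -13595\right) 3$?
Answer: $73951$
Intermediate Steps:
$K{\left(-113,75 \right)} + \left(10987 - -13595\right) 3 = 205 + \left(10987 - -13595\right) 3 = 205 + \left(10987 + 13595\right) 3 = 205 + 24582 \cdot 3 = 205 + 73746 = 73951$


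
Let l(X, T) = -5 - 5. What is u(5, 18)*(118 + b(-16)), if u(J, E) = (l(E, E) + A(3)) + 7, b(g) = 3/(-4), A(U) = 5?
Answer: 469/2 ≈ 234.50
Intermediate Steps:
l(X, T) = -10
b(g) = -¾ (b(g) = 3*(-¼) = -¾)
u(J, E) = 2 (u(J, E) = (-10 + 5) + 7 = -5 + 7 = 2)
u(5, 18)*(118 + b(-16)) = 2*(118 - ¾) = 2*(469/4) = 469/2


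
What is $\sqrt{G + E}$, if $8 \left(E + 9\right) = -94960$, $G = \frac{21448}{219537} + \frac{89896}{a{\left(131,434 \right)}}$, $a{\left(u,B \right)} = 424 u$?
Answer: $\frac{2 i \sqrt{766521631665095596161}}{508081797} \approx 108.98 i$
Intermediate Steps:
$G = \frac{2615850733}{1524245391}$ ($G = \frac{21448}{219537} + \frac{89896}{424 \cdot 131} = 21448 \cdot \frac{1}{219537} + \frac{89896}{55544} = \frac{21448}{219537} + 89896 \cdot \frac{1}{55544} = \frac{21448}{219537} + \frac{11237}{6943} = \frac{2615850733}{1524245391} \approx 1.7162$)
$E = -11879$ ($E = -9 + \frac{1}{8} \left(-94960\right) = -9 - 11870 = -11879$)
$\sqrt{G + E} = \sqrt{\frac{2615850733}{1524245391} - 11879} = \sqrt{- \frac{18103895148956}{1524245391}} = \frac{2 i \sqrt{766521631665095596161}}{508081797}$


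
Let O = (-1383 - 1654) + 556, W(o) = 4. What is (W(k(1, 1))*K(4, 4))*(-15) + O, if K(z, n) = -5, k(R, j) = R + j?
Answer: -2181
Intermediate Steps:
O = -2481 (O = -3037 + 556 = -2481)
(W(k(1, 1))*K(4, 4))*(-15) + O = (4*(-5))*(-15) - 2481 = -20*(-15) - 2481 = 300 - 2481 = -2181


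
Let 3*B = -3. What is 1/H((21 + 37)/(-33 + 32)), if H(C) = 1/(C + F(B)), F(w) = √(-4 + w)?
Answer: -58 + I*√5 ≈ -58.0 + 2.2361*I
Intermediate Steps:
B = -1 (B = (⅓)*(-3) = -1)
H(C) = 1/(C + I*√5) (H(C) = 1/(C + √(-4 - 1)) = 1/(C + √(-5)) = 1/(C + I*√5))
1/H((21 + 37)/(-33 + 32)) = 1/(1/((21 + 37)/(-33 + 32) + I*√5)) = 1/(1/(58/(-1) + I*√5)) = 1/(1/(58*(-1) + I*√5)) = 1/(1/(-58 + I*√5)) = -58 + I*√5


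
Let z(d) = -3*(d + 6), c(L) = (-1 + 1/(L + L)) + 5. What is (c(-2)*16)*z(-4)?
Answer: -360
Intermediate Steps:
c(L) = 4 + 1/(2*L) (c(L) = (-1 + 1/(2*L)) + 5 = 4 + 1/(2*L))
z(d) = -18 - 3*d (z(d) = -3*(6 + d) = -18 - 3*d)
(c(-2)*16)*z(-4) = ((4 + (½)/(-2))*16)*(-18 - 3*(-4)) = ((4 + (½)*(-½))*16)*(-18 + 12) = ((4 - ¼)*16)*(-6) = ((15/4)*16)*(-6) = 60*(-6) = -360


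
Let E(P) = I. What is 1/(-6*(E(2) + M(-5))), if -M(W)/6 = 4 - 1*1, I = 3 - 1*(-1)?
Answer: 1/84 ≈ 0.011905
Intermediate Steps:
I = 4 (I = 3 + 1 = 4)
E(P) = 4
M(W) = -18 (M(W) = -6*(4 - 1*1) = -6*(4 - 1) = -6*3 = -18)
1/(-6*(E(2) + M(-5))) = 1/(-6*(4 - 18)) = 1/(-6*(-14)) = 1/84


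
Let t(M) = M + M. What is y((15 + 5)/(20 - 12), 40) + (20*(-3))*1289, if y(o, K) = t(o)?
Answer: -77335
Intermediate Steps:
t(M) = 2*M
y(o, K) = 2*o
y((15 + 5)/(20 - 12), 40) + (20*(-3))*1289 = 2*((15 + 5)/(20 - 12)) + (20*(-3))*1289 = 2*(20/8) - 60*1289 = 2*(20*(⅛)) - 77340 = 2*(5/2) - 77340 = 5 - 77340 = -77335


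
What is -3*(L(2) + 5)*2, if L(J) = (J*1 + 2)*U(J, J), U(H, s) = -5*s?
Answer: 210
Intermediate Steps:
L(J) = -5*J*(2 + J) (L(J) = (J*1 + 2)*(-5*J) = (J + 2)*(-5*J) = (2 + J)*(-5*J) = -5*J*(2 + J))
-3*(L(2) + 5)*2 = -3*(-5*2*(2 + 2) + 5)*2 = -3*(-5*2*4 + 5)*2 = -3*(-40 + 5)*2 = -3*(-35)*2 = 105*2 = 210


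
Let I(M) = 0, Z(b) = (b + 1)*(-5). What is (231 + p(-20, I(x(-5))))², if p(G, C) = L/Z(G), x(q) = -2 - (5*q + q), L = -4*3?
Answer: 481056489/9025 ≈ 53303.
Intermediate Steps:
L = -12
Z(b) = -5 - 5*b (Z(b) = (1 + b)*(-5) = -5 - 5*b)
x(q) = -2 - 6*q
p(G, C) = -12/(-5 - 5*G)
(231 + p(-20, I(x(-5))))² = (231 + 12/(5*(1 - 20)))² = (231 + (12/5)/(-19))² = (231 + (12/5)*(-1/19))² = (231 - 12/95)² = (21933/95)² = 481056489/9025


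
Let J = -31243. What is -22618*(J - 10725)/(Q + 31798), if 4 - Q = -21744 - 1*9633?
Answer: 949232224/63179 ≈ 15024.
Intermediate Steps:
Q = 31381 (Q = 4 - (-21744 - 1*9633) = 4 - (-21744 - 9633) = 4 - 1*(-31377) = 4 + 31377 = 31381)
-22618*(J - 10725)/(Q + 31798) = -22618*(-31243 - 10725)/(31381 + 31798) = -22618/(63179/(-41968)) = -22618/(63179*(-1/41968)) = -22618/(-63179/41968) = -22618*(-41968/63179) = 949232224/63179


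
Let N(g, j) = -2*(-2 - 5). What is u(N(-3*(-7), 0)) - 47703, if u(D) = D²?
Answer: -47507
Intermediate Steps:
N(g, j) = 14 (N(g, j) = -2*(-7) = 14)
u(N(-3*(-7), 0)) - 47703 = 14² - 47703 = 196 - 47703 = -47507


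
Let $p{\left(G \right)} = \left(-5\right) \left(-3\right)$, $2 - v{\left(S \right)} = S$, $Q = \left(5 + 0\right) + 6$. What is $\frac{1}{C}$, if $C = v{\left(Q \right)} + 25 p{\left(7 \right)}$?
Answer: $\frac{1}{366} \approx 0.0027322$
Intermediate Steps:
$Q = 11$ ($Q = 5 + 6 = 11$)
$v{\left(S \right)} = 2 - S$
$p{\left(G \right)} = 15$
$C = 366$ ($C = \left(2 - 11\right) + 25 \cdot 15 = \left(2 - 11\right) + 375 = -9 + 375 = 366$)
$\frac{1}{C} = \frac{1}{366}$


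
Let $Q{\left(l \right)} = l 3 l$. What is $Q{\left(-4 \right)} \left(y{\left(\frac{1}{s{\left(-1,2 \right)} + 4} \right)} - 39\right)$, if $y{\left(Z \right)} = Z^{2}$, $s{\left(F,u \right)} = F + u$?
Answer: $- \frac{46752}{25} \approx -1870.1$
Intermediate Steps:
$Q{\left(l \right)} = 3 l^{2}$ ($Q{\left(l \right)} = 3 l l = 3 l^{2}$)
$Q{\left(-4 \right)} \left(y{\left(\frac{1}{s{\left(-1,2 \right)} + 4} \right)} - 39\right) = 3 \left(-4\right)^{2} \left(\left(\frac{1}{\left(-1 + 2\right) + 4}\right)^{2} - 39\right) = 3 \cdot 16 \left(\left(\frac{1}{1 + 4}\right)^{2} - 39\right) = 48 \left(\left(\frac{1}{5}\right)^{2} - 39\right) = 48 \left(\frac{1}{25} - 39\right) = 48 \left(- \frac{974}{25}\right) = - \frac{46752}{25}$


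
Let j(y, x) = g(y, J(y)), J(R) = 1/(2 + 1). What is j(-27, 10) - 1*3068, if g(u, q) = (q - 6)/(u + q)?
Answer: -245423/80 ≈ -3067.8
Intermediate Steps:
J(R) = 1/3
g(u, q) = (-6 + q)/(q + u)
j(y, x) = -17/(3*(1/3 + y)) (j(y, x) = (-6 + 1/3)/(1/3 + y) = -17/3/(1/3 + y) = -17/(3*(1/3 + y)))
j(-27, 10) - 1*3068 = -17/(1 + 3*(-27)) - 1*3068 = -17/(1 - 81) - 3068 = -17/(-80) - 3068 = -17*(-1/80) - 3068 = 17/80 - 3068 = -245423/80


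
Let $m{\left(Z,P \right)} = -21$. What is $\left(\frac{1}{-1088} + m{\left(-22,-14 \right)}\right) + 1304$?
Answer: $\frac{1395903}{1088} \approx 1283.0$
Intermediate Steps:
$\left(\frac{1}{-1088} + m{\left(-22,-14 \right)}\right) + 1304 = \left(\frac{1}{-1088} - 21\right) + 1304 = \left(- \frac{1}{1088} - 21\right) + 1304 = - \frac{22849}{1088} + 1304 = \frac{1395903}{1088}$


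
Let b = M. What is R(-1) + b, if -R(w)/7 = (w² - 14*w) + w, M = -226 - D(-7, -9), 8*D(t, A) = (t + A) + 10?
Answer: -1293/4 ≈ -323.25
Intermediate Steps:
D(t, A) = 5/4 + A/8 + t/8 (D(t, A) = ((t + A) + 10)/8 = ((A + t) + 10)/8 = (10 + A + t)/8 = 5/4 + A/8 + t/8)
M = -901/4 (M = -226 - (5/4 + (⅛)*(-9) + (⅛)*(-7)) = -226 - (5/4 - 9/8 - 7/8) = -226 - 1*(-¾) = -226 + ¾ = -901/4 ≈ -225.25)
R(w) = -7*w² + 91*w (R(w) = -7*((w² - 14*w) + w) = -7*(w² - 13*w) = -7*w² + 91*w)
b = -901/4 ≈ -225.25
R(-1) + b = 7*(-1)*(13 - 1*(-1)) - 901/4 = 7*(-1)*(13 + 1) - 901/4 = 7*(-1)*14 - 901/4 = -98 - 901/4 = -1293/4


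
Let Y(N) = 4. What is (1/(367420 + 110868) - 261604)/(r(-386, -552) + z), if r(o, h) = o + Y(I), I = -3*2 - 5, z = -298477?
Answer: 125122053951/142940673392 ≈ 0.87534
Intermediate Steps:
I = -11 (I = -6 - 5 = -11)
r(o, h) = 4 + o (r(o, h) = o + 4 = 4 + o)
(1/(367420 + 110868) - 261604)/(r(-386, -552) + z) = (1/(367420 + 110868) - 261604)/((4 - 386) - 298477) = (1/478288 - 261604)/(-382 - 298477) = (1/478288 - 261604)/(-298859) = -125122053951/478288*(-1/298859) = 125122053951/142940673392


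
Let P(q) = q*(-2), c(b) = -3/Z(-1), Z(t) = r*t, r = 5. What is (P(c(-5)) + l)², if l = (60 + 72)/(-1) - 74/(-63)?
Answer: 1729561744/99225 ≈ 17431.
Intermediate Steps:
Z(t) = 5*t
c(b) = ⅗ (c(b) = -3/(5*(-1)) = -3/(-5) = -3*(-⅕) = ⅗)
P(q) = -2*q
l = -8242/63 (l = 132*(-1) - 74*(-1/63) = -132 + 74/63 = -8242/63 ≈ -130.83)
(P(c(-5)) + l)² = (-2*⅗ - 8242/63)² = (-6/5 - 8242/63)² = (-41588/315)² = 1729561744/99225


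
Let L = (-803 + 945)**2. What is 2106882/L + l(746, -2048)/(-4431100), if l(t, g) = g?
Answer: 1166980765759/11168587550 ≈ 104.49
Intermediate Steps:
L = 20164 (L = 142**2 = 20164)
2106882/L + l(746, -2048)/(-4431100) = 2106882/20164 - 2048/(-4431100) = 2106882*(1/20164) - 2048*(-1/4431100) = 1053441/10082 + 512/1107775 = 1166980765759/11168587550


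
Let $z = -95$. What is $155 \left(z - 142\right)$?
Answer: $-36735$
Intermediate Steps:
$155 \left(z - 142\right) = 155 \left(-95 - 142\right) = 155 \left(-237\right) = -36735$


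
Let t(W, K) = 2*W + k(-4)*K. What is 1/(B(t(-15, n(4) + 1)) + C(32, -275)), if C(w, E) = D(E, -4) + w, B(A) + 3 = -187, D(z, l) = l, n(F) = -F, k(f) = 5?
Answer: -1/162 ≈ -0.0061728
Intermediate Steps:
t(W, K) = 2*W + 5*K
B(A) = -190 (B(A) = -3 - 187 = -190)
C(w, E) = -4 + w
1/(B(t(-15, n(4) + 1)) + C(32, -275)) = 1/(-190 + (-4 + 32)) = 1/(-190 + 28) = 1/(-162) = -1/162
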